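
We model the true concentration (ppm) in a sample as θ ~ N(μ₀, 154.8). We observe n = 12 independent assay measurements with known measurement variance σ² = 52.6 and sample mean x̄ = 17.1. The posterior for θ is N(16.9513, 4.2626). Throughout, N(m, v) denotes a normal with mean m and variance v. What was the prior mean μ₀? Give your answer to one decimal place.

μ₀ = 11.7

With known observation variance, the Normal–Normal posterior has precision τ_n = τ₀ + n/σ² and mean μ_n = (τ₀μ₀ + (n/σ²)x̄)/τ_n.
Here τ₀ = 1/154.8 = 0.006460 and τ_data = 12/52.6 = 0.228137, so τ_n = 0.234597.
Rearranging for μ₀: μ₀ = (μ_n·τ_n − τ_data·x̄)/τ₀ = (16.9513·0.234597 − 0.228137·17.1) / 0.006460 = 0.075581/0.006460 ≈ 11.7.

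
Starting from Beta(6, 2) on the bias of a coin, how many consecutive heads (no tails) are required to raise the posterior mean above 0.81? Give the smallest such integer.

k = 3

After k heads and 0 tails the posterior is Beta(6+k, 2), with mean (6+k)/(6+2+k).
Set (6+k)/(8+k) > 0.81 and solve: k > (0.81·8 − 6)/(1 − 0.81) = 2.526.
The smallest integer exceeding 2.526 is 3, and checking k=3: (9)/(11) = 0.8182 > 0.81.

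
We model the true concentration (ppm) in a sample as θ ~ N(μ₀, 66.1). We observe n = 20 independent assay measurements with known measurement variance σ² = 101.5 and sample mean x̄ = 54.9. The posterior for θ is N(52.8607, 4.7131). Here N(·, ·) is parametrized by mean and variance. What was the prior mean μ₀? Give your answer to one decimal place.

μ₀ = 26.3

With known observation variance, the Normal–Normal posterior has precision τ_n = τ₀ + n/σ² and mean μ_n = (τ₀μ₀ + (n/σ²)x̄)/τ_n.
Here τ₀ = 1/66.1 = 0.015129 and τ_data = 20/101.5 = 0.197044, so τ_n = 0.212173.
Rearranging for μ₀: μ₀ = (μ_n·τ_n − τ_data·x̄)/τ₀ = (52.8607·0.212173 − 0.197044·54.9) / 0.015129 = 0.397898/0.015129 ≈ 26.3.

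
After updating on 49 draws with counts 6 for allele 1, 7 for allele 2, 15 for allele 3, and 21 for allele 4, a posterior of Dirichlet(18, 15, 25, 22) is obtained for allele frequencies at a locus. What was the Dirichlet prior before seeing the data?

For a Dirichlet(α) prior with multinomial counts c, the posterior is Dirichlet(α + c) componentwise.
Subtract each count from the matching posterior parameter: 18−6=12, 15−7=8, 25−15=10, 22−21=1.

Dirichlet(12, 8, 10, 1)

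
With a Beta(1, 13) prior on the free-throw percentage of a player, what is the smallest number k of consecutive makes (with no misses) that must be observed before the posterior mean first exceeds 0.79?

k = 48

After k makes and 0 misses the posterior is Beta(1+k, 13), with mean (1+k)/(1+13+k).
Set (1+k)/(14+k) > 0.79 and solve: k > (0.79·14 − 1)/(1 − 0.79) = 47.905.
The smallest integer exceeding 47.905 is 48.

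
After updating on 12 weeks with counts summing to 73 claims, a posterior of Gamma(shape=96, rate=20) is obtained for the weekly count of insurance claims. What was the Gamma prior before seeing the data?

Gamma(shape=23, rate=8)

A Gamma(α, β) prior (rate parametrization) on a Poisson rate with n observations summing to S gives posterior Gamma(α+S, β+n).
So α = 96 − 73 = 23 and β = 20 − 12 = 8.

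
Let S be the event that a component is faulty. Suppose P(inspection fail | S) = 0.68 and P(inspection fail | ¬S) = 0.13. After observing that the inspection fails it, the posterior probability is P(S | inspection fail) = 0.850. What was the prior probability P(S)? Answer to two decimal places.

P(S) = 0.52

In odds form, posterior odds = prior odds × likelihood ratio, so prior odds = posterior odds ÷ LR.
Posterior odds = 0.850/(1−0.850) = 5.6667. LR = 0.68/0.13 = 5.2308.
Prior odds = 5.6667/5.2308 = 1.0833, so P(S) = 1.0833/(1+1.0833) ≈ 0.52.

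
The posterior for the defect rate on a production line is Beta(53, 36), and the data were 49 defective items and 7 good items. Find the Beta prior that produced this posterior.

Under Beta–binomial conjugacy the posterior parameters are (a+s, b+f).
So a = 53 − 49 = 4 and b = 36 − 7 = 29.

Beta(4, 29)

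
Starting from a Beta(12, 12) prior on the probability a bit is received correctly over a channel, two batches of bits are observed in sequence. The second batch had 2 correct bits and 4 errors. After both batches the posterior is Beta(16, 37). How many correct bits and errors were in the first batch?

2 correct bits and 21 errors

Sequential conjugate updates are equivalent to a single update on the pooled data, so total successes = posterior α − prior α and total failures = posterior β − prior β.
Total across both batches: 16−12=4 correct bits, 37−12=25 errors.
Subtract the second batch: 4−2=2 correct bits and 25−4=21 errors.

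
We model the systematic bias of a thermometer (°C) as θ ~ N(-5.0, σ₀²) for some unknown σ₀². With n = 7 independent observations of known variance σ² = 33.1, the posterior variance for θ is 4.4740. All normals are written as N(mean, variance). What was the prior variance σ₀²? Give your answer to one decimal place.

Posterior precision equals prior precision plus data precision: 1/σ_n² = 1/σ₀² + n/σ².
So 1/σ₀² = 1/4.4740 − 7/33.1 = 0.223514 − 0.211480 = 0.012034.
Hence σ₀² = 1/0.012034 ≈ 83.1.

σ₀² = 83.1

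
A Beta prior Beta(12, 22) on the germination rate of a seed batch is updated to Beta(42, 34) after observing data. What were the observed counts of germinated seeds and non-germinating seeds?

30 germinated seeds and 12 non-germinating seeds

A Beta(α, β) prior with s successes and f failures in binomial data gives a Beta(α+s, β+f) posterior.
Match parameters: s=42−12=30, f=34−22=12.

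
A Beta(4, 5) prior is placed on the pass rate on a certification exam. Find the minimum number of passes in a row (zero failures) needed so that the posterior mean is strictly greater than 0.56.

k = 3

After k passes and 0 failures the posterior is Beta(4+k, 5), with mean (4+k)/(4+5+k).
Set (4+k)/(9+k) > 0.56 and solve: k > (0.56·9 − 4)/(1 − 0.56) = 2.364.
The smallest integer exceeding 2.364 is 3.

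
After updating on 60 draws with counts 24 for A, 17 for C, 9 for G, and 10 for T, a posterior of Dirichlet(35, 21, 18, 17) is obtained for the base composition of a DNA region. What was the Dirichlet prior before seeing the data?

Dirichlet(11, 4, 9, 7)

For a Dirichlet(α) prior with multinomial counts c, the posterior is Dirichlet(α + c) componentwise.
Subtract each count from the matching posterior parameter: 35−24=11, 21−17=4, 18−9=9, 17−10=7.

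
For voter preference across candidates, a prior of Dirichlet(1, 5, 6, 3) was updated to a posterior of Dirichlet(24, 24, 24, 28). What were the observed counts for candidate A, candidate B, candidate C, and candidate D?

For a Dirichlet(α) prior with multinomial counts c, the posterior is Dirichlet(α + c) componentwise.
Counts are posterior − prior componentwise: 24−1=23, 24−5=19, 24−6=18, 28−3=25.

counts (23, 19, 18, 25)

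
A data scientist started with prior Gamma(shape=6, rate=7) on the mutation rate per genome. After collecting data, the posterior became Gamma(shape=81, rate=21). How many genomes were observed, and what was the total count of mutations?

n = 14 genomes with total 75 mutations

Gamma–Poisson conjugacy: posterior shape = α + Σxᵢ, posterior rate = β + n.
Matching: Σxᵢ = 81 − 6 = 75 and n = 21 − 7 = 14.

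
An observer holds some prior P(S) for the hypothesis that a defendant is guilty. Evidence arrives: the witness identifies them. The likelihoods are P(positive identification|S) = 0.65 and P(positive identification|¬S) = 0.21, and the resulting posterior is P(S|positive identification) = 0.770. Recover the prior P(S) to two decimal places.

P(S) = 0.52

In odds form, posterior odds = prior odds × likelihood ratio, so prior odds = posterior odds ÷ LR.
Posterior odds = 0.770/(1−0.770) = 3.3478. LR = 0.65/0.21 = 3.0952.
Prior odds = 3.3478/3.0952 = 1.0816, so P(S) = 1.0816/(1+1.0816) ≈ 0.52.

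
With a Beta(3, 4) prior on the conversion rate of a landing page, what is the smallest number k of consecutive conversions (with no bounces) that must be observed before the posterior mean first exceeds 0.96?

After k conversions and 0 bounces the posterior is Beta(3+k, 4), with mean (3+k)/(3+4+k).
Set (3+k)/(7+k) > 0.96 and solve: k > (0.96·7 − 3)/(1 − 0.96) = 93.000.
The smallest integer exceeding 93.000 is 94, and checking k=94: (97)/(101) = 0.9604 > 0.96.

k = 94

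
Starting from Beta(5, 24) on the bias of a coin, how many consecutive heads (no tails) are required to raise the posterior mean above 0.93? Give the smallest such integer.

k = 314

After k heads and 0 tails the posterior is Beta(5+k, 24), with mean (5+k)/(5+24+k).
Set (5+k)/(29+k) > 0.93 and solve: k > (0.93·29 − 5)/(1 − 0.93) = 313.857.
The smallest integer exceeding 313.857 is 314.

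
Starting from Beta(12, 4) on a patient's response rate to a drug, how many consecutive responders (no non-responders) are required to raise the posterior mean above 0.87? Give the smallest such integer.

k = 15

After k responders and 0 non-responders the posterior is Beta(12+k, 4), with mean (12+k)/(12+4+k).
Set (12+k)/(16+k) > 0.87 and solve: k > (0.87·16 − 12)/(1 − 0.87) = 14.769.
The smallest integer exceeding 14.769 is 15.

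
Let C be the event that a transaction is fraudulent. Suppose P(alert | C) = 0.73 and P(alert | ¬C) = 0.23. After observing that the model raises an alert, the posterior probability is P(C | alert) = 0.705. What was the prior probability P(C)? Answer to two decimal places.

In odds form, posterior odds = prior odds × likelihood ratio, so prior odds = posterior odds ÷ LR.
Posterior odds = 0.705/(1−0.705) = 2.3898. LR = 0.73/0.23 = 3.1739.
Prior odds = 2.3898/3.1739 = 0.7530, so P(C) = 0.7530/(1+0.7530) ≈ 0.43.

P(C) = 0.43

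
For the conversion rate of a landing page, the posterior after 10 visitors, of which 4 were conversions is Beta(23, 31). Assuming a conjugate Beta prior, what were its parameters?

Beta is conjugate to the binomial likelihood: posterior = Beta(α+s, β+f).
Subtract the data counts: 23−4=19, 31−6=25.

Beta(19, 25)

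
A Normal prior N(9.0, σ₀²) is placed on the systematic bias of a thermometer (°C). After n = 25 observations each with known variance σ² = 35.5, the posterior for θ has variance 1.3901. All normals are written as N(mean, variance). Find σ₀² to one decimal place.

σ₀² = 66.0

For the Normal–Normal model with known σ², precisions add: τ_n = τ₀ + n/σ².
So 1/σ₀² = 1/1.3901 − 25/35.5 = 0.719373 − 0.704225 = 0.015148.
Hence σ₀² = 1/0.015148 ≈ 66.0.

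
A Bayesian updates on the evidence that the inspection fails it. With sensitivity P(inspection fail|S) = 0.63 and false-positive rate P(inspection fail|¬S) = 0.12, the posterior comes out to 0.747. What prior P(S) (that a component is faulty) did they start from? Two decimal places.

Bayes' rule in odds form gives O(S|E) = O(S)·[P(E|S)/P(E|¬S)], hence O(S) = O(S|E)/LR.
Posterior odds = 0.747/(1−0.747) = 2.9526. LR = 0.63/0.12 = 5.2500.
Prior odds = 2.9526/5.2500 = 0.5624, so P(S) = 0.5624/(1+0.5624) ≈ 0.36.

P(S) = 0.36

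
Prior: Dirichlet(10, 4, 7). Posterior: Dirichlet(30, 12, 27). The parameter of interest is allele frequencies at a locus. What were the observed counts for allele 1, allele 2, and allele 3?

For a Dirichlet(α) prior with multinomial counts c, the posterior is Dirichlet(α + c) componentwise.
Counts are posterior − prior componentwise: 30−10=20, 12−4=8, 27−7=20.

counts (20, 8, 20)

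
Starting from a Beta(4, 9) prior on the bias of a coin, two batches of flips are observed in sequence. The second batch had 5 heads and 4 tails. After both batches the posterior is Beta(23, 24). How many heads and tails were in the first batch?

14 heads and 11 tails

Because Beta–binomial updating is additive in the counts, the combined data contributed (α_post−α_prior, β_post−β_prior) successes and failures.
Total across both batches: 23−4=19 heads, 24−9=15 tails.
Subtract the second batch: 19−5=14 heads and 15−4=11 tails.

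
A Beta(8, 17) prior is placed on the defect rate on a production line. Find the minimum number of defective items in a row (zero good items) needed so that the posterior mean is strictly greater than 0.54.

After k defective items and 0 good items the posterior is Beta(8+k, 17), with mean (8+k)/(8+17+k).
Set (8+k)/(25+k) > 0.54 and solve: k > (0.54·25 − 8)/(1 − 0.54) = 11.957.
The smallest integer exceeding 11.957 is 12.

k = 12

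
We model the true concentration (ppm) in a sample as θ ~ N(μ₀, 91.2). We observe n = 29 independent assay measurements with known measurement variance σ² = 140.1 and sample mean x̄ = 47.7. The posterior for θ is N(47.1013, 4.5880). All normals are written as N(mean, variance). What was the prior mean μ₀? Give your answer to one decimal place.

The posterior mean is a precision-weighted average: μ_n = (τ₀μ₀ + τ_data·x̄)/(τ₀+τ_data), with τ₀=1/σ₀² and τ_data=n/σ².
Here τ₀ = 1/91.2 = 0.010965 and τ_data = 29/140.1 = 0.206995, so τ_n = 0.217960.
Rearranging for μ₀: μ₀ = (μ_n·τ_n − τ_data·x̄)/τ₀ = (47.1013·0.217960 − 0.206995·47.7) / 0.010965 = 0.392538/0.010965 ≈ 35.8.

μ₀ = 35.8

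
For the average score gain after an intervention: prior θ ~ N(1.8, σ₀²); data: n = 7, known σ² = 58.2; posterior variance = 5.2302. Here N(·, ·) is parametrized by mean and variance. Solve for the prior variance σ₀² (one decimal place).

For the Normal–Normal model with known σ², precisions add: τ_n = τ₀ + n/σ².
So 1/σ₀² = 1/5.2302 − 7/58.2 = 0.191197 − 0.120275 = 0.070922.
Hence σ₀² = 1/0.070922 ≈ 14.1.

σ₀² = 14.1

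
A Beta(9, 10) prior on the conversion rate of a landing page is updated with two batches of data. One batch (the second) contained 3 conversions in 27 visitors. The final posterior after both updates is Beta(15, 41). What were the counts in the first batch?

3 conversions and 7 bounces

Sequential conjugate updates are equivalent to a single update on the pooled data, so total successes = posterior α − prior α and total failures = posterior β − prior β.
Total across both batches: 15−9=6 conversions, 41−10=31 bounces.
Subtract the second batch: 6−3=3 conversions and 31−24=7 bounces.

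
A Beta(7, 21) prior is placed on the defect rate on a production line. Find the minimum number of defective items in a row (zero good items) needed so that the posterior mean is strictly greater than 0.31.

After k defective items and 0 good items the posterior is Beta(7+k, 21), with mean (7+k)/(7+21+k).
Set (7+k)/(28+k) > 0.31 and solve: k > (0.31·28 − 7)/(1 − 0.31) = 2.435.
The smallest integer exceeding 2.435 is 3, and checking k=3: (10)/(31) = 0.3226 > 0.31.

k = 3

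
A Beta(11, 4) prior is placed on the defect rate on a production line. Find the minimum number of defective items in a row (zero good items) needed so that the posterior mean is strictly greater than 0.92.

k = 36

After k defective items and 0 good items the posterior is Beta(11+k, 4), with mean (11+k)/(11+4+k).
Set (11+k)/(15+k) > 0.92 and solve: k > (0.92·15 − 11)/(1 − 0.92) = 35.000.
The smallest integer exceeding 35.000 is 36, and checking k=36: (47)/(51) = 0.9216 > 0.92.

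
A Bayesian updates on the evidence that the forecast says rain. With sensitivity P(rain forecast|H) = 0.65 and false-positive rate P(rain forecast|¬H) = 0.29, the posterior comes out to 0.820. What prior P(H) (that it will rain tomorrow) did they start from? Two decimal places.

P(H) = 0.67

In odds form, posterior odds = prior odds × likelihood ratio, so prior odds = posterior odds ÷ LR.
Posterior odds = 0.820/(1−0.820) = 4.5556. LR = 0.65/0.29 = 2.2414.
Prior odds = 4.5556/2.2414 = 2.0325, so P(H) = 2.0325/(1+2.0325) ≈ 0.67.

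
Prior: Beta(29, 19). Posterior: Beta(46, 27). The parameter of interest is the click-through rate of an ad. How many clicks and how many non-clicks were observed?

A Beta(α, β) prior with s successes and f failures in binomial data gives a Beta(α+s, β+f) posterior.
So s = 46 − 29 = 17 and f = 27 − 19 = 8.

17 clicks and 8 non-clicks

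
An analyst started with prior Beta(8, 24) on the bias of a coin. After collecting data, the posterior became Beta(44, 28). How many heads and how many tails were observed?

36 heads and 4 tails

Beta is conjugate to the binomial likelihood: posterior = Beta(α+s, β+f).
Match parameters: s=44−8=36, f=28−24=4.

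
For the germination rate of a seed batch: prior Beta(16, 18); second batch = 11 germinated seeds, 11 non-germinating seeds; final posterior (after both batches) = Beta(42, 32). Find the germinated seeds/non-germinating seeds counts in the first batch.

15 germinated seeds and 3 non-germinating seeds

Sequential conjugate updates are equivalent to a single update on the pooled data, so total successes = posterior α − prior α and total failures = posterior β − prior β.
Total across both batches: 42−16=26 germinated seeds, 32−18=14 non-germinating seeds.
Subtract the second batch: 26−11=15 germinated seeds and 14−11=3 non-germinating seeds.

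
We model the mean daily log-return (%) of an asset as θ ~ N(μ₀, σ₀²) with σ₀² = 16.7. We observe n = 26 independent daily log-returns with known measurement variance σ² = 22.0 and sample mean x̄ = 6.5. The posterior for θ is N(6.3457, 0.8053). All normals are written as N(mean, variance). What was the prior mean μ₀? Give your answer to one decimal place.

μ₀ = 3.3

With known observation variance, the Normal–Normal posterior has precision τ_n = τ₀ + n/σ² and mean μ_n = (τ₀μ₀ + (n/σ²)x̄)/τ_n.
Here τ₀ = 1/16.7 = 0.059880 and τ_data = 26/22.0 = 1.181818, so τ_n = 1.241698.
Rearranging for μ₀: μ₀ = (μ_n·τ_n − τ_data·x̄)/τ₀ = (6.3457·1.241698 − 1.181818·6.5) / 0.059880 = 0.197626/0.059880 ≈ 3.3.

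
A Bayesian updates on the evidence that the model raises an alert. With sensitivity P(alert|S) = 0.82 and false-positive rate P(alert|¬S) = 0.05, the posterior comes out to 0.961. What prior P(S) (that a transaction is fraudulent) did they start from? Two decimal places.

P(S) = 0.60

In odds form, posterior odds = prior odds × likelihood ratio, so prior odds = posterior odds ÷ LR.
Posterior odds = 0.961/(1−0.961) = 24.6410. LR = 0.82/0.05 = 16.4000.
Prior odds = 24.6410/16.4000 = 1.5025, so P(S) = 1.5025/(1+1.5025) ≈ 0.60.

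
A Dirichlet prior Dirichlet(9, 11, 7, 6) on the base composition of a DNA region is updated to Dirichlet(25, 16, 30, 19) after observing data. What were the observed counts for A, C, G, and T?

For a Dirichlet(α) prior with multinomial counts c, the posterior is Dirichlet(α + c) componentwise.
Counts are posterior − prior componentwise: 25−9=16, 16−11=5, 30−7=23, 19−6=13.

counts (16, 5, 23, 13)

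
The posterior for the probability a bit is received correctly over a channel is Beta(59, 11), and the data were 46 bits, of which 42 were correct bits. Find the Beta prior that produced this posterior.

A Beta(α, β) prior with s successes and f failures in binomial data gives a Beta(α+s, β+f) posterior.
So α = 59 − 42 = 17 and β = 11 − 4 = 7.

Beta(17, 7)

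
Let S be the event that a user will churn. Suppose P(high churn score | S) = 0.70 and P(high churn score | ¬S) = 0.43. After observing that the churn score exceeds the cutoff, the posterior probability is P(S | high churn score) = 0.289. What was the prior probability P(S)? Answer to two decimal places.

In odds form, posterior odds = prior odds × likelihood ratio, so prior odds = posterior odds ÷ LR.
Posterior odds = 0.289/(1−0.289) = 0.4065. LR = 0.70/0.43 = 1.6279.
Prior odds = 0.4065/1.6279 = 0.2497, so P(S) = 0.2497/(1+0.2497) ≈ 0.20.

P(S) = 0.20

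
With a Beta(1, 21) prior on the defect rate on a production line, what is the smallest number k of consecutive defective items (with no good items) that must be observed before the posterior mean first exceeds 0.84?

k = 110

After k defective items and 0 good items the posterior is Beta(1+k, 21), with mean (1+k)/(1+21+k).
Set (1+k)/(22+k) > 0.84 and solve: k > (0.84·22 − 1)/(1 − 0.84) = 109.250.
The smallest integer exceeding 109.250 is 110, and checking k=110: (111)/(132) = 0.8409 > 0.84.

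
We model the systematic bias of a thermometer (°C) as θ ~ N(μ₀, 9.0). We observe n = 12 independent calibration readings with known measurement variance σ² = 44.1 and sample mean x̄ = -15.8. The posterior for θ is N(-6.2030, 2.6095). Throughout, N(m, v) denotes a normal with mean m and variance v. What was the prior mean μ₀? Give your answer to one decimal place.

The posterior mean is a precision-weighted average: μ_n = (τ₀μ₀ + τ_data·x̄)/(τ₀+τ_data), with τ₀=1/σ₀² and τ_data=n/σ².
Here τ₀ = 1/9.0 = 0.111111 and τ_data = 12/44.1 = 0.272109, so τ_n = 0.383220.
Rearranging for μ₀: μ₀ = (μ_n·τ_n − τ_data·x̄)/τ₀ = (-6.2030·0.383220 − 0.272109·-15.8) / 0.111111 = 1.922209/0.111111 ≈ 17.3.

μ₀ = 17.3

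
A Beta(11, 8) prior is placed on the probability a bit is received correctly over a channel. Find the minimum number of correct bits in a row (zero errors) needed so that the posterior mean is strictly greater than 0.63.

k = 3

After k correct bits and 0 errors the posterior is Beta(11+k, 8), with mean (11+k)/(11+8+k).
Set (11+k)/(19+k) > 0.63 and solve: k > (0.63·19 − 11)/(1 − 0.63) = 2.622.
The smallest integer exceeding 2.622 is 3.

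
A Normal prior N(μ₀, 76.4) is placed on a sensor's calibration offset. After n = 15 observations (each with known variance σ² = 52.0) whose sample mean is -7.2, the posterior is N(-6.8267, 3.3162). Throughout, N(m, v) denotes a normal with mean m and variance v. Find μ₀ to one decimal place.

The posterior mean is a precision-weighted average: μ_n = (τ₀μ₀ + τ_data·x̄)/(τ₀+τ_data), with τ₀=1/σ₀² and τ_data=n/σ².
Here τ₀ = 1/76.4 = 0.013089 and τ_data = 15/52.0 = 0.288462, so τ_n = 0.301551.
Rearranging for μ₀: μ₀ = (μ_n·τ_n − τ_data·x̄)/τ₀ = (-6.8267·0.301551 − 0.288462·-7.2) / 0.013089 = 0.018328/0.013089 ≈ 1.4.

μ₀ = 1.4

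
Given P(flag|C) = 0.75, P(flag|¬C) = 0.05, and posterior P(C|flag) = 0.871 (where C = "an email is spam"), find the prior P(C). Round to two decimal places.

Bayes' rule in odds form gives O(C|E) = O(C)·[P(E|C)/P(E|¬C)], hence O(C) = O(C|E)/LR.
Posterior odds = 0.871/(1−0.871) = 6.7519. LR = 0.75/0.05 = 15.0000.
Prior odds = 6.7519/15.0000 = 0.4501, so P(C) = 0.4501/(1+0.4501) ≈ 0.31.

P(C) = 0.31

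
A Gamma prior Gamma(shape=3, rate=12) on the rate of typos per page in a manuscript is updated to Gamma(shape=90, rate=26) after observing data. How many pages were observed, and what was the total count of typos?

n = 14 pages with total 87 typos

Gamma–Poisson conjugacy: posterior shape = α + Σxᵢ, posterior rate = β + n.
Matching: Σxᵢ = 90 − 3 = 87 and n = 26 − 12 = 14.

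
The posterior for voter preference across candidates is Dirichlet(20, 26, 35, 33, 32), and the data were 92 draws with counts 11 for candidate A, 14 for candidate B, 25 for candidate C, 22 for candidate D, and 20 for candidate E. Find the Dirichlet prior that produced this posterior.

For a Dirichlet(α) prior with multinomial counts c, the posterior is Dirichlet(α + c) componentwise.
Subtract each count from the matching posterior parameter: 20−11=9, 26−14=12, 35−25=10, 33−22=11, 32−20=12.

Dirichlet(9, 12, 10, 11, 12)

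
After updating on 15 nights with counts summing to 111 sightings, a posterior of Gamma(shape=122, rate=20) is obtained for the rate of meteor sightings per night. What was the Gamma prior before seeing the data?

Gamma–Poisson conjugacy: posterior shape = α + Σxᵢ, posterior rate = β + n.
So α = 122 − 111 = 11 and β = 20 − 15 = 5.

Gamma(shape=11, rate=5)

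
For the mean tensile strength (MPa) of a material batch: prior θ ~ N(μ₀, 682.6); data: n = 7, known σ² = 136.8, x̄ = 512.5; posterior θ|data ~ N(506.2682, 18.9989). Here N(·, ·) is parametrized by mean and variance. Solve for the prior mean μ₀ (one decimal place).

μ₀ = 288.6

The posterior mean is a precision-weighted average: μ_n = (τ₀μ₀ + τ_data·x̄)/(τ₀+τ_data), with τ₀=1/σ₀² and τ_data=n/σ².
Here τ₀ = 1/682.6 = 0.001465 and τ_data = 7/136.8 = 0.051170, so τ_n = 0.052635.
Rearranging for μ₀: μ₀ = (μ_n·τ_n − τ_data·x̄)/τ₀ = (506.2682·0.052635 − 0.051170·512.5) / 0.001465 = 0.422802/0.001465 ≈ 288.6.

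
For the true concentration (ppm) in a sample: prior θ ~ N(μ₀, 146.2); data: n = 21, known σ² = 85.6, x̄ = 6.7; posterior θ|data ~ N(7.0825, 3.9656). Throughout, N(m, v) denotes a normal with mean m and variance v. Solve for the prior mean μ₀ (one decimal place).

With known observation variance, the Normal–Normal posterior has precision τ_n = τ₀ + n/σ² and mean μ_n = (τ₀μ₀ + (n/σ²)x̄)/τ_n.
Here τ₀ = 1/146.2 = 0.006840 and τ_data = 21/85.6 = 0.245327, so τ_n = 0.252167.
Rearranging for μ₀: μ₀ = (μ_n·τ_n − τ_data·x̄)/τ₀ = (7.0825·0.252167 − 0.245327·6.7) / 0.006840 = 0.142282/0.006840 ≈ 20.8.

μ₀ = 20.8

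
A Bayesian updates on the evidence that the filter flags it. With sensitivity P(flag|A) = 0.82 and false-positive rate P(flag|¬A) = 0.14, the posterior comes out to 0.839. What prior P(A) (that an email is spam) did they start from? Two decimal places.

In odds form, posterior odds = prior odds × likelihood ratio, so prior odds = posterior odds ÷ LR.
Posterior odds = 0.839/(1−0.839) = 5.2112. LR = 0.82/0.14 = 5.8571.
Prior odds = 5.2112/5.8571 = 0.8897, so P(A) = 0.8897/(1+0.8897) ≈ 0.47.

P(A) = 0.47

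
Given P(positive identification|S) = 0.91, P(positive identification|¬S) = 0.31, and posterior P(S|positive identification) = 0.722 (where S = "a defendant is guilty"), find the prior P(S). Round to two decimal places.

P(S) = 0.47

In odds form, posterior odds = prior odds × likelihood ratio, so prior odds = posterior odds ÷ LR.
Posterior odds = 0.722/(1−0.722) = 2.5971. LR = 0.91/0.31 = 2.9355.
Prior odds = 2.5971/2.9355 = 0.8847, so P(S) = 0.8847/(1+0.8847) ≈ 0.47.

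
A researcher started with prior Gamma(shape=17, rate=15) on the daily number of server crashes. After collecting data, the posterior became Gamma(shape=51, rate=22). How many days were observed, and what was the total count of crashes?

Gamma–Poisson conjugacy: posterior shape = α + Σxᵢ, posterior rate = β + n.
Matching: Σxᵢ = 51 − 17 = 34 and n = 22 − 15 = 7.

n = 7 days with total 34 crashes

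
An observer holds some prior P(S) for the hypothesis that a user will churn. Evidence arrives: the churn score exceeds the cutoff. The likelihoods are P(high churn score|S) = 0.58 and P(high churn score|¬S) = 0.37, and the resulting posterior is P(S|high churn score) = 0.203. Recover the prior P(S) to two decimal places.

Bayes' rule in odds form gives O(S|E) = O(S)·[P(E|S)/P(E|¬S)], hence O(S) = O(S|E)/LR.
Posterior odds = 0.203/(1−0.203) = 0.2547. LR = 0.58/0.37 = 1.5676.
Prior odds = 0.2547/1.5676 = 0.1625, so P(S) = 0.1625/(1+0.1625) ≈ 0.14.

P(S) = 0.14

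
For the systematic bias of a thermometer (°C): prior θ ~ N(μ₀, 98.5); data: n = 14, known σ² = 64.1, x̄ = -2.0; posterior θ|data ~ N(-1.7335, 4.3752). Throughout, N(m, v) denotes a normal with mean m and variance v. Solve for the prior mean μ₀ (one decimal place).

μ₀ = 4.0

The posterior mean is a precision-weighted average: μ_n = (τ₀μ₀ + τ_data·x̄)/(τ₀+τ_data), with τ₀=1/σ₀² and τ_data=n/σ².
Here τ₀ = 1/98.5 = 0.010152 and τ_data = 14/64.1 = 0.218409, so τ_n = 0.228561.
Rearranging for μ₀: μ₀ = (μ_n·τ_n − τ_data·x̄)/τ₀ = (-1.7335·0.228561 − 0.218409·-2.0) / 0.010152 = 0.040608/0.010152 ≈ 4.0.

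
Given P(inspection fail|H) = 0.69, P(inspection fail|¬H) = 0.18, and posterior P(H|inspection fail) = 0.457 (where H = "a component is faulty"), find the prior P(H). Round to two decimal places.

In odds form, posterior odds = prior odds × likelihood ratio, so prior odds = posterior odds ÷ LR.
Posterior odds = 0.457/(1−0.457) = 0.8416. LR = 0.69/0.18 = 3.8333.
Prior odds = 0.8416/3.8333 = 0.2195, so P(H) = 0.2195/(1+0.2195) ≈ 0.18.

P(H) = 0.18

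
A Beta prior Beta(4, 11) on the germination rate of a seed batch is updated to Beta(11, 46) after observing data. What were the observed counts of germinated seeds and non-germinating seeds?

Beta is conjugate to the binomial likelihood: posterior = Beta(a+s, b+f).
Match parameters: s=11−4=7, f=46−11=35.

7 germinated seeds and 35 non-germinating seeds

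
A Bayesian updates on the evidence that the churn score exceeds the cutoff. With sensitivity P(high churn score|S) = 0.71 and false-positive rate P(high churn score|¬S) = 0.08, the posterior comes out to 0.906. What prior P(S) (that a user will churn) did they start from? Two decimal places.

In odds form, posterior odds = prior odds × likelihood ratio, so prior odds = posterior odds ÷ LR.
Posterior odds = 0.906/(1−0.906) = 9.6383. LR = 0.71/0.08 = 8.8750.
Prior odds = 9.6383/8.8750 = 1.0860, so P(S) = 1.0860/(1+1.0860) ≈ 0.52.

P(S) = 0.52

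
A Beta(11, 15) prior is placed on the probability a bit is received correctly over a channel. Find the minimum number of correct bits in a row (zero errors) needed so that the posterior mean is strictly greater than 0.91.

k = 141

After k correct bits and 0 errors the posterior is Beta(11+k, 15), with mean (11+k)/(11+15+k).
Set (11+k)/(26+k) > 0.91 and solve: k > (0.91·26 − 11)/(1 − 0.91) = 140.667.
The smallest integer exceeding 140.667 is 141, and checking k=141: (152)/(167) = 0.9102 > 0.91.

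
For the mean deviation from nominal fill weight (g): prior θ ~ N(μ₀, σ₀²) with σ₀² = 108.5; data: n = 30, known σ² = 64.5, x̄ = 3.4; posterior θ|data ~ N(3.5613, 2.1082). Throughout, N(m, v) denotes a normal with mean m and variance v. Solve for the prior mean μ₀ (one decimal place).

The posterior mean is a precision-weighted average: μ_n = (τ₀μ₀ + τ_data·x̄)/(τ₀+τ_data), with τ₀=1/σ₀² and τ_data=n/σ².
Here τ₀ = 1/108.5 = 0.009217 and τ_data = 30/64.5 = 0.465116, so τ_n = 0.474333.
Rearranging for μ₀: μ₀ = (μ_n·τ_n − τ_data·x̄)/τ₀ = (3.5613·0.474333 − 0.465116·3.4) / 0.009217 = 0.107848/0.009217 ≈ 11.7.

μ₀ = 11.7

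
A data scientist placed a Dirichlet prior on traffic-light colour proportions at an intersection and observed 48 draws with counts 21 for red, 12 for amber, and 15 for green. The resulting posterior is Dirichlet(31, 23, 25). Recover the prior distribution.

Dirichlet(10, 11, 10)

For a Dirichlet(α) prior with multinomial counts c, the posterior is Dirichlet(α + c) componentwise.
Subtract each count from the matching posterior parameter: 31−21=10, 23−12=11, 25−15=10.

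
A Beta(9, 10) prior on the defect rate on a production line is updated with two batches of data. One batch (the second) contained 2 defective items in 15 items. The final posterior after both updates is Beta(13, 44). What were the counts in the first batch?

Because Beta–binomial updating is additive in the counts, the combined data contributed (α_post−α_prior, β_post−β_prior) successes and failures.
Total across both batches: 13−9=4 defective items, 44−10=34 good items.
Subtract the second batch: 4−2=2 defective items and 34−13=21 good items.

2 defective items and 21 good items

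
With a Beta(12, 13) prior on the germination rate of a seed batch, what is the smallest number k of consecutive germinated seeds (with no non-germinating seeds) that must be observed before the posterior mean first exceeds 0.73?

k = 24

After k germinated seeds and 0 non-germinating seeds the posterior is Beta(12+k, 13), with mean (12+k)/(12+13+k).
Set (12+k)/(25+k) > 0.73 and solve: k > (0.73·25 − 12)/(1 − 0.73) = 23.148.
The smallest integer exceeding 23.148 is 24.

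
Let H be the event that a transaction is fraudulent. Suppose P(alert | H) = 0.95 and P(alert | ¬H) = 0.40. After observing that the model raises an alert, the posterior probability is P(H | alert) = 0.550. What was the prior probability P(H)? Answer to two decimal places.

P(H) = 0.34

Bayes' rule in odds form gives O(H|E) = O(H)·[P(E|H)/P(E|¬H)], hence O(H) = O(H|E)/LR.
Posterior odds = 0.550/(1−0.550) = 1.2222. LR = 0.95/0.40 = 2.3750.
Prior odds = 1.2222/2.3750 = 0.5146, so P(H) = 0.5146/(1+0.5146) ≈ 0.34.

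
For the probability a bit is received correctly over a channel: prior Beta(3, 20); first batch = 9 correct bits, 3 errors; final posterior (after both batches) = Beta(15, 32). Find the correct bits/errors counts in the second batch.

3 correct bits and 9 errors

Because Beta–binomial updating is additive in the counts, the combined data contributed (α_post−α_prior, β_post−β_prior) successes and failures.
Total across both batches: 15−3=12 correct bits, 32−20=12 errors.
Subtract the first batch: 12−9=3 correct bits and 12−3=9 errors.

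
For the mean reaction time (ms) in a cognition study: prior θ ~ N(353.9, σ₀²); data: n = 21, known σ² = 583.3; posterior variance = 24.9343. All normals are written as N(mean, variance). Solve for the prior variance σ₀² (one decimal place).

Posterior precision equals prior precision plus data precision: 1/σ_n² = 1/σ₀² + n/σ².
So 1/σ₀² = 1/24.9343 − 21/583.3 = 0.040105 − 0.036002 = 0.004103.
Hence σ₀² = 1/0.004103 ≈ 243.7.

σ₀² = 243.7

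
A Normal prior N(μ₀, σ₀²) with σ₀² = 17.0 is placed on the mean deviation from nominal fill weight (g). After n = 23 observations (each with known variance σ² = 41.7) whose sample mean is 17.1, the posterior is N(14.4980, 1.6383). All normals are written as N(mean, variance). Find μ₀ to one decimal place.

μ₀ = -9.9

With known observation variance, the Normal–Normal posterior has precision τ_n = τ₀ + n/σ² and mean μ_n = (τ₀μ₀ + (n/σ²)x̄)/τ_n.
Here τ₀ = 1/17.0 = 0.058824 and τ_data = 23/41.7 = 0.551559, so τ_n = 0.610383.
Rearranging for μ₀: μ₀ = (μ_n·τ_n − τ_data·x̄)/τ₀ = (14.4980·0.610383 − 0.551559·17.1) / 0.058824 = -0.582326/0.058824 ≈ -9.9.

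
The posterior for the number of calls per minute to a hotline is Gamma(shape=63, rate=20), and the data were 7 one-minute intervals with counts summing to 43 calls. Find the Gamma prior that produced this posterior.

A Gamma(α, β) prior (rate parametrization) on a Poisson rate with n observations summing to S gives posterior Gamma(α+S, β+n).
So α = 63 − 43 = 20 and β = 20 − 7 = 13.

Gamma(shape=20, rate=13)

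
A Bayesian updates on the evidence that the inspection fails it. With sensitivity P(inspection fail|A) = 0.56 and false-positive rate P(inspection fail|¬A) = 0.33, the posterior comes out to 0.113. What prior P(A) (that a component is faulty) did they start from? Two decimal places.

P(A) = 0.07

Bayes' rule in odds form gives O(A|E) = O(A)·[P(E|A)/P(E|¬A)], hence O(A) = O(A|E)/LR.
Posterior odds = 0.113/(1−0.113) = 0.1274. LR = 0.56/0.33 = 1.6970.
Prior odds = 0.1274/1.6970 = 0.0751, so P(A) = 0.0751/(1+0.0751) ≈ 0.07.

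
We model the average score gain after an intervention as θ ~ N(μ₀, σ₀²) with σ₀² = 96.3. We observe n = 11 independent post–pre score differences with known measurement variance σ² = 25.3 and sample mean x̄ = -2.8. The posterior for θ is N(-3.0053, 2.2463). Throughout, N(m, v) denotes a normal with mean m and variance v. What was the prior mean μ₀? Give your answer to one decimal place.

μ₀ = -11.6

With known observation variance, the Normal–Normal posterior has precision τ_n = τ₀ + n/σ² and mean μ_n = (τ₀μ₀ + (n/σ²)x̄)/τ_n.
Here τ₀ = 1/96.3 = 0.010384 and τ_data = 11/25.3 = 0.434783, so τ_n = 0.445167.
Rearranging for μ₀: μ₀ = (μ_n·τ_n − τ_data·x̄)/τ₀ = (-3.0053·0.445167 − 0.434783·-2.8) / 0.010384 = -0.120468/0.010384 ≈ -11.6.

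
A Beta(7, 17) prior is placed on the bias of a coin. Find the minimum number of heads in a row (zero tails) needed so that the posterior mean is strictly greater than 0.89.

After k heads and 0 tails the posterior is Beta(7+k, 17), with mean (7+k)/(7+17+k).
Set (7+k)/(24+k) > 0.89 and solve: k > (0.89·24 − 7)/(1 − 0.89) = 130.545.
The smallest integer exceeding 130.545 is 131.

k = 131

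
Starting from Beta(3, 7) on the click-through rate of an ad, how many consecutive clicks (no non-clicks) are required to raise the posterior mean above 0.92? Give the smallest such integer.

k = 78

After k clicks and 0 non-clicks the posterior is Beta(3+k, 7), with mean (3+k)/(3+7+k).
Set (3+k)/(10+k) > 0.92 and solve: k > (0.92·10 − 3)/(1 − 0.92) = 77.500.
The smallest integer exceeding 77.500 is 78, and checking k=78: (81)/(88) = 0.9205 > 0.92.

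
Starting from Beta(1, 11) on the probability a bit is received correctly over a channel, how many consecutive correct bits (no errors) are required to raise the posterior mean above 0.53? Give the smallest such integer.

k = 12

After k correct bits and 0 errors the posterior is Beta(1+k, 11), with mean (1+k)/(1+11+k).
Set (1+k)/(12+k) > 0.53 and solve: k > (0.53·12 − 1)/(1 − 0.53) = 11.404.
The smallest integer exceeding 11.404 is 12, and checking k=12: (13)/(24) = 0.5417 > 0.53.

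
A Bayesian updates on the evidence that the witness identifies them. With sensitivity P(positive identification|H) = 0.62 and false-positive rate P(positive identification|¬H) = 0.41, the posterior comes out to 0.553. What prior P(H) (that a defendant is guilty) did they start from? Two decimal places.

In odds form, posterior odds = prior odds × likelihood ratio, so prior odds = posterior odds ÷ LR.
Posterior odds = 0.553/(1−0.553) = 1.2371. LR = 0.62/0.41 = 1.5122.
Prior odds = 1.2371/1.5122 = 0.8181, so P(H) = 0.8181/(1+0.8181) ≈ 0.45.

P(H) = 0.45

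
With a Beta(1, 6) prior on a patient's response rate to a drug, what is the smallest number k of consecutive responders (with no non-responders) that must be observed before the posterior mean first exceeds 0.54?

k = 7

After k responders and 0 non-responders the posterior is Beta(1+k, 6), with mean (1+k)/(1+6+k).
Set (1+k)/(7+k) > 0.54 and solve: k > (0.54·7 − 1)/(1 − 0.54) = 6.043.
The smallest integer exceeding 6.043 is 7, and checking k=7: (8)/(14) = 0.5714 > 0.54.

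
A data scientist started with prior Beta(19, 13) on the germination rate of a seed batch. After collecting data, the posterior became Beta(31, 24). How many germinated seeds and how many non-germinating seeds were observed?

Under Beta–binomial conjugacy the posterior parameters are (a+s, b+f).
So s = 31 − 19 = 12 and f = 24 − 13 = 11.

12 germinated seeds and 11 non-germinating seeds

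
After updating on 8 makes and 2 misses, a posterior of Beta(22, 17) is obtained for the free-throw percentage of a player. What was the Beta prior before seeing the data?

Beta(14, 15)

A Beta(α, β) prior with s successes and f failures in binomial data gives a Beta(α+s, β+f) posterior.
Subtract the data counts: 22−8=14, 17−2=15.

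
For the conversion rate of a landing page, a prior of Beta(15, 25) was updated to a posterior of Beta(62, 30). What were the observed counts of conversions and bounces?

Beta is conjugate to the binomial likelihood: posterior = Beta(α+s, β+f).
So s = 62 − 15 = 47 and f = 30 − 25 = 5.

47 conversions and 5 bounces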